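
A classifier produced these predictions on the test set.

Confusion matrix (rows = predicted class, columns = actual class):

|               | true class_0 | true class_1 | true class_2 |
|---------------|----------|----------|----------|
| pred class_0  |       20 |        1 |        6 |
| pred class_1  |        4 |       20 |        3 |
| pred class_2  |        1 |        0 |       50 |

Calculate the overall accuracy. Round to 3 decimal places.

0.857

Accuracy = trace / total = (20+20+50=90) / 105 = 90/105 = 0.857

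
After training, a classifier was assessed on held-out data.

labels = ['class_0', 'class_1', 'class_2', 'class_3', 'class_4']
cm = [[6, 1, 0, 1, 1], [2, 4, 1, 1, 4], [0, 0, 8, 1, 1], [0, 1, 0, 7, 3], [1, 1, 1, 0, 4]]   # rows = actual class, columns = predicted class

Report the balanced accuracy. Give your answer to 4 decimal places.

Balanced accuracy = mean of per-class recall.
  class_0: recall = 6/9 = 0.66667
  class_1: recall = 4/12 = 0.33333
  class_2: recall = 8/10 = 0.80000
  class_3: recall = 7/11 = 0.63636
  class_4: recall = 4/7 = 0.57143
Mean = (0.66667 + 0.33333 + 0.80000 + 0.63636 + 0.57143) / 5 = 0.6016

0.6016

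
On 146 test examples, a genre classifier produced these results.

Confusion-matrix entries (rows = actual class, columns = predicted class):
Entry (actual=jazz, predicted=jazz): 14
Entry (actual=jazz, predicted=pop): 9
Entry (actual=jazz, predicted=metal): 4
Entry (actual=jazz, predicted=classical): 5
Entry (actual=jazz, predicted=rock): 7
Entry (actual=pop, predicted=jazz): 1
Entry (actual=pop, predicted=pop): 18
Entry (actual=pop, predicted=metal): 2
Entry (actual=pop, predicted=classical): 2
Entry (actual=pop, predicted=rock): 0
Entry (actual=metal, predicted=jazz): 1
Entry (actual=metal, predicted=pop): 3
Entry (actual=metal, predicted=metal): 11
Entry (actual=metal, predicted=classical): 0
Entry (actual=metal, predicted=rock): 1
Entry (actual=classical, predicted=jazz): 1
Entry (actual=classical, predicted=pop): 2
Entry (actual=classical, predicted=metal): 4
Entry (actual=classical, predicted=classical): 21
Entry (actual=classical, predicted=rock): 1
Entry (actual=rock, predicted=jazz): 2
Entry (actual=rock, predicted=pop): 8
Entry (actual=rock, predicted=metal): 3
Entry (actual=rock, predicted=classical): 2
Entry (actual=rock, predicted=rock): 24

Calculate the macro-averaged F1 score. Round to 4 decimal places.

Per-class F1 score (2·TP/(2·TP+FP+FN)):
  jazz: TP=14, FP=1+1+1+2=5, FN=9+4+5+7=25 → 28/58 = 0.48276
  pop: TP=18, FP=9+3+2+8=22, FN=1+2+2+0=5 → 36/63 = 0.57143
  metal: TP=11, FP=4+2+4+3=13, FN=1+3+0+1=5 → 22/40 = 0.55000
  classical: TP=21, FP=5+2+0+2=9, FN=1+2+4+1=8 → 42/59 = 0.71186
  rock: TP=24, FP=7+0+1+1=9, FN=2+8+3+2=15 → 48/72 = 0.66667
Macro-F1 score = mean = (0.48276 + 0.57143 + 0.55000 + 0.71186 + 0.66667) / 5 = 0.5965

0.5965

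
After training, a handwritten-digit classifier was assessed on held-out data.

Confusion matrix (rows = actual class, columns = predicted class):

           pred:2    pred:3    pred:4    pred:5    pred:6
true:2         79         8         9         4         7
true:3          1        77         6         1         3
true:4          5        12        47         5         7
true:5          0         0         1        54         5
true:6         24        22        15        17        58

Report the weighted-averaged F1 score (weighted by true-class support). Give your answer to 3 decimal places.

Per-class F1 score (2·TP/(2·TP+FP+FN)):
  2: TP=79, FP=1+5+0+24=30, FN=8+9+4+7=28 → 158/216 = 0.7315
  3: TP=77, FP=8+12+0+22=42, FN=1+6+1+3=11 → 154/207 = 0.7440
  4: TP=47, FP=9+6+1+15=31, FN=5+12+5+7=29 → 94/154 = 0.6104
  5: TP=54, FP=4+1+5+17=27, FN=0+0+1+5=6 → 108/141 = 0.7660
  6: TP=58, FP=7+3+7+5=22, FN=24+22+15+17=78 → 116/216 = 0.5370
Weighted-F1 score = Σ (supportᵢ/N)·F1 scoreᵢ with N=467: (107/467)·0.7315 + (88/467)·0.7440 + (76/467)·0.6104 + (60/467)·0.7660 + (136/467)·0.5370 = 0.662

0.662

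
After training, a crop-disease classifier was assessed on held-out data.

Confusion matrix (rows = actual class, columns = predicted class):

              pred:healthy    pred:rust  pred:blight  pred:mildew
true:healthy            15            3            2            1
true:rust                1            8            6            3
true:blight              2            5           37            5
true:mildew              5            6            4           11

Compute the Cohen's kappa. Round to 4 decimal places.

0.4669

Observed agreement pₒ = trace/N = 71/114 = 0.62281
Expected agreement pₑ = Σ (rowᵢ·colᵢ)/N² = (21·23 + 18·22 + 49·49 + 26·20)/114² = 0.29240
κ = (pₒ − pₑ)/(1 − pₑ) = (0.62281 − 0.29240)/(1 − 0.29240) = 0.4669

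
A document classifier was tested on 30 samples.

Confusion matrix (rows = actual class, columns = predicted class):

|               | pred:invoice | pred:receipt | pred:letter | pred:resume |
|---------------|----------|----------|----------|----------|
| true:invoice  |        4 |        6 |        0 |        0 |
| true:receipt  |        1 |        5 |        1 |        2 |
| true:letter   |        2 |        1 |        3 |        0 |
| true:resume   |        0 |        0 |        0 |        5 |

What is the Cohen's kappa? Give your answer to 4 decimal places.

Observed agreement pₒ = trace/N = 17/30 = 0.56667
Expected agreement pₑ = Σ (rowᵢ·colᵢ)/N² = (10·7 + 9·12 + 6·4 + 5·7)/30² = 0.26333
κ = (pₒ − pₑ)/(1 − pₑ) = (0.56667 − 0.26333)/(1 − 0.26333) = 0.4118

0.4118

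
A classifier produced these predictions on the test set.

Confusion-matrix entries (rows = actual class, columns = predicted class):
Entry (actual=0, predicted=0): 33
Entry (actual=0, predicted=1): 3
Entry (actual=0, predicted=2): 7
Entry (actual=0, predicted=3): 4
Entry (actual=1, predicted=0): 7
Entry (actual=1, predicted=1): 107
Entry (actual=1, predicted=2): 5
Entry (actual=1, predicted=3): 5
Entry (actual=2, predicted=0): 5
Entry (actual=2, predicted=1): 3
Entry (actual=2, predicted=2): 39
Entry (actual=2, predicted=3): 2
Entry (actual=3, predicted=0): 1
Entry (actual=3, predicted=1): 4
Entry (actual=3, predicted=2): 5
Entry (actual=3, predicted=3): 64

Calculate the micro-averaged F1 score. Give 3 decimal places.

Micro-averaging pools counts across classes: ΣTP=243, ΣFP=51, ΣFN=51.
Micro-F1 score = 2·TP/(2·TP+FP+FN) on pooled counts = 0.827 (equals overall accuracy in single-label multiclass).

0.827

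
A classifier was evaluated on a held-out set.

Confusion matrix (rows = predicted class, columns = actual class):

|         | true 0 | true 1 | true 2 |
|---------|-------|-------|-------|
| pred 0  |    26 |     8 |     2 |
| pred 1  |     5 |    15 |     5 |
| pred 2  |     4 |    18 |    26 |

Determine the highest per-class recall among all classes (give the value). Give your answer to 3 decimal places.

0.788

Per-class recall (TP/(TP+FN)):
  0: TP=26, FN=5+4=9 → 26/35 = 0.7429
  1: TP=15, FN=8+18=26 → 15/41 = 0.3659
  2: TP=26, FN=2+5=7 → 26/33 = 0.7879
Highest is class '2' with recall = 0.788.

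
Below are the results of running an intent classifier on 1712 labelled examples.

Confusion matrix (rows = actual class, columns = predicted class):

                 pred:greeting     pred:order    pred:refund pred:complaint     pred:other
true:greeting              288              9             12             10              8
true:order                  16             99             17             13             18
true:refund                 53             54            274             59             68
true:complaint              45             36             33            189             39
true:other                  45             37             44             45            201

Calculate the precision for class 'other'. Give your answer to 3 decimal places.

0.602

One-vs-rest for 'other': TP = diagonal; FP = other classes predicted 'other'; FN = 'other' predicted as other.
precision = TP/(TP+FP).
other: TP=201, FP=8+18+68+39=133 → 201/334 = 0.6018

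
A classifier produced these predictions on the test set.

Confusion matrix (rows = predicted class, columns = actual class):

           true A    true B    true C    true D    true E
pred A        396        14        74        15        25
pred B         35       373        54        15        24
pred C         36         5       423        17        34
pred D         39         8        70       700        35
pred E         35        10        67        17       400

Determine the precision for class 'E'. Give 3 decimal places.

0.756

precision = TP/(TP+FP).
E: TP=400, FP=35+10+67+17=129 → 400/529 = 0.7561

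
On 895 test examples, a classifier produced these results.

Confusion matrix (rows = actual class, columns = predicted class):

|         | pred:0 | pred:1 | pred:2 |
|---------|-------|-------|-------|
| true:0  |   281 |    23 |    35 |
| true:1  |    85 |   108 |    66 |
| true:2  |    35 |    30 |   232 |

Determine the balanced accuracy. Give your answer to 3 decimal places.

0.676

Balanced accuracy = mean of per-class recall.
  0: recall = 281/339 = 0.8289
  1: recall = 108/259 = 0.4170
  2: recall = 232/297 = 0.7811
Mean = (0.8289 + 0.4170 + 0.7811) / 3 = 0.676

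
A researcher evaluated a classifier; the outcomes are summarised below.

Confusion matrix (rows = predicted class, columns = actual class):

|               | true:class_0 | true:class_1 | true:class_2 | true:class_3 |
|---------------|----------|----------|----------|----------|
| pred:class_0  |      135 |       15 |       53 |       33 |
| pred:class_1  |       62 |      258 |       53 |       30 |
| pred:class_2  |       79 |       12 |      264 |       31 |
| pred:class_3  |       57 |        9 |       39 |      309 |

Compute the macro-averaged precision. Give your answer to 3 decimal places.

0.661

Per-class precision (TP/(TP+FP)):
  class_0: TP=135, FP=15+53+33=101 → 135/236 = 0.5720
  class_1: TP=258, FP=62+53+30=145 → 258/403 = 0.6402
  class_2: TP=264, FP=79+12+31=122 → 264/386 = 0.6839
  class_3: TP=309, FP=57+9+39=105 → 309/414 = 0.7464
Macro-precision = mean = (0.5720 + 0.6402 + 0.6839 + 0.7464) / 4 = 0.661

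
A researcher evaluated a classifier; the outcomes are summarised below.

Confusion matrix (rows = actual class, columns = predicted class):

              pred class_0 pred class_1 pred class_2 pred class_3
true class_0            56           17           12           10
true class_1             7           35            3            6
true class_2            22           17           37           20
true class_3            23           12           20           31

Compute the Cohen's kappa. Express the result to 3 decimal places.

0.312

Observed agreement pₒ = trace/N = 159/328 = 0.4848
Expected agreement pₑ = Σ (rowᵢ·colᵢ)/N² = (95·108 + 51·81 + 96·72 + 86·67)/328² = 0.2516
κ = (pₒ − pₑ)/(1 − pₑ) = (0.4848 − 0.2516)/(1 − 0.2516) = 0.312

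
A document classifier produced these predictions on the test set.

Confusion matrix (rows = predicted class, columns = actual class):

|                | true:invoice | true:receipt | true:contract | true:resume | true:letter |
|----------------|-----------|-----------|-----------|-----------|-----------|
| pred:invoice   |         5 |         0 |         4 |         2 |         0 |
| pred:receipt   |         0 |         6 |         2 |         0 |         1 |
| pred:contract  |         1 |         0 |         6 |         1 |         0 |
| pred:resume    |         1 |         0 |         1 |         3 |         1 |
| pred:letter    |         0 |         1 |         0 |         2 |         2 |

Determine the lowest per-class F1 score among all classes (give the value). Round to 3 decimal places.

0.429

Per-class F1 score (2·TP/(2·TP+FP+FN)):
  invoice: TP=5, FP=0+4+2+0=6, FN=0+1+1+0=2 → 10/18 = 0.5556
  receipt: TP=6, FP=0+2+0+1=3, FN=0+0+0+1=1 → 12/16 = 0.7500
  contract: TP=6, FP=1+0+1+0=2, FN=4+2+1+0=7 → 12/21 = 0.5714
  resume: TP=3, FP=1+0+1+1=3, FN=2+0+1+2=5 → 6/14 = 0.4286
  letter: TP=2, FP=0+1+0+2=3, FN=0+1+0+1=2 → 4/9 = 0.4444
Lowest is class 'resume' with F1 score = 0.429.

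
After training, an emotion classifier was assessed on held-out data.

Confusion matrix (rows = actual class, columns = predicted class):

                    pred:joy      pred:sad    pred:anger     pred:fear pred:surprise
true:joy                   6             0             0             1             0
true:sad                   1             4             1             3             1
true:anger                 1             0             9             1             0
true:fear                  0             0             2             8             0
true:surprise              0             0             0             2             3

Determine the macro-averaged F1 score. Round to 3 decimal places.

0.692

Per-class F1 score (2·TP/(2·TP+FP+FN)):
  joy: TP=6, FP=1+1+0+0=2, FN=0+0+1+0=1 → 12/15 = 0.8000
  sad: TP=4, FP=0+0+0+0=0, FN=1+1+3+1=6 → 8/14 = 0.5714
  anger: TP=9, FP=0+1+2+0=3, FN=1+0+1+0=2 → 18/23 = 0.7826
  fear: TP=8, FP=1+3+1+2=7, FN=0+0+2+0=2 → 16/25 = 0.6400
  surprise: TP=3, FP=0+1+0+0=1, FN=0+0+0+2=2 → 6/9 = 0.6667
Macro-F1 score = mean = (0.8000 + 0.5714 + 0.7826 + 0.6400 + 0.6667) / 5 = 0.692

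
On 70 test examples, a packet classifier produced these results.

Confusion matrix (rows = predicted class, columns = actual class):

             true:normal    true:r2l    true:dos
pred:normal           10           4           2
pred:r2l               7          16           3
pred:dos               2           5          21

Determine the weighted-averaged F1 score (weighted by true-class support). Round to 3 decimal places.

0.668

Per-class F1 score (2·TP/(2·TP+FP+FN)):
  normal: TP=10, FP=4+2=6, FN=7+2=9 → 20/35 = 0.5714
  r2l: TP=16, FP=7+3=10, FN=4+5=9 → 32/51 = 0.6275
  dos: TP=21, FP=2+5=7, FN=2+3=5 → 42/54 = 0.7778
Weighted-F1 score = Σ (supportᵢ/N)·F1 scoreᵢ with N=70: (19/70)·0.5714 + (25/70)·0.6275 + (26/70)·0.7778 = 0.668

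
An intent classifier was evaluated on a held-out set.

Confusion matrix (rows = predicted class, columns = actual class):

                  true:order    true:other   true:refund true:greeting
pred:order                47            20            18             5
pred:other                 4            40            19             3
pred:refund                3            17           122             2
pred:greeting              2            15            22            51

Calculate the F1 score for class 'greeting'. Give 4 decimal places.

0.6755

Treat 'greeting' as positive and all other classes as negative.
F1 score = 2·TP/(2·TP+FP+FN).
greeting: TP=51, FP=2+15+22=39, FN=5+3+2=10 → 102/151 = 0.67550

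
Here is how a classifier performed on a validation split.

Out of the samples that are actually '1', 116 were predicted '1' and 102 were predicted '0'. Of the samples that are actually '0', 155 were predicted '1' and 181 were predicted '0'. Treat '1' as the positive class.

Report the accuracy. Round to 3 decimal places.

0.536

Accuracy = (TP+TN)/N = (116+181)/554 = 0.536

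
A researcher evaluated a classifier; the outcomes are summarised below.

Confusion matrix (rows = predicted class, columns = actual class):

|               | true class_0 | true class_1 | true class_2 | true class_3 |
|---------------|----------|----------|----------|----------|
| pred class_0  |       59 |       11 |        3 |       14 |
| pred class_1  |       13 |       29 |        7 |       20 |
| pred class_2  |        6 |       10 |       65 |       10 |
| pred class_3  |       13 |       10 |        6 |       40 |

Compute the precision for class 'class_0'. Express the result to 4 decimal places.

0.6782

One-vs-rest for 'class_0': TP = diagonal; FP = other classes predicted 'class_0'; FN = 'class_0' predicted as other.
precision = TP/(TP+FP).
class_0: TP=59, FP=11+3+14=28 → 59/87 = 0.67816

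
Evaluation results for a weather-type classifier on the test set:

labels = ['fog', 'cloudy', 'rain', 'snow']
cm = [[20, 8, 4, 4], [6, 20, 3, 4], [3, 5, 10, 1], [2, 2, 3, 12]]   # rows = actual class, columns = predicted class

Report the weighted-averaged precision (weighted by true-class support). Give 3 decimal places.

0.584

Per-class precision (TP/(TP+FP)):
  fog: TP=20, FP=6+3+2=11 → 20/31 = 0.6452
  cloudy: TP=20, FP=8+5+2=15 → 20/35 = 0.5714
  rain: TP=10, FP=4+3+3=10 → 10/20 = 0.5000
  snow: TP=12, FP=4+4+1=9 → 12/21 = 0.5714
Weighted-precision = Σ (supportᵢ/N)·precisionᵢ with N=107: (36/107)·0.6452 + (33/107)·0.5714 + (19/107)·0.5000 + (19/107)·0.5714 = 0.584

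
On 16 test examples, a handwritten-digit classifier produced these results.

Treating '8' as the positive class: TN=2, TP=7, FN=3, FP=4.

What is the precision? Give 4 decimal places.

Precision = TP/(TP+FP) = 7/(7+4) = 7/11 = 0.6364

0.6364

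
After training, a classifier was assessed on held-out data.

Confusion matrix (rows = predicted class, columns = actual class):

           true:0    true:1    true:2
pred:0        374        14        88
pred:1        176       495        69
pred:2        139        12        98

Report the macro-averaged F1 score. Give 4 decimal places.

Per-class F1 score (2·TP/(2·TP+FP+FN)):
  0: TP=374, FP=14+88=102, FN=176+139=315 → 748/1165 = 0.64206
  1: TP=495, FP=176+69=245, FN=14+12=26 → 990/1261 = 0.78509
  2: TP=98, FP=139+12=151, FN=88+69=157 → 196/504 = 0.38889
Macro-F1 score = mean = (0.64206 + 0.78509 + 0.38889) / 3 = 0.6053

0.6053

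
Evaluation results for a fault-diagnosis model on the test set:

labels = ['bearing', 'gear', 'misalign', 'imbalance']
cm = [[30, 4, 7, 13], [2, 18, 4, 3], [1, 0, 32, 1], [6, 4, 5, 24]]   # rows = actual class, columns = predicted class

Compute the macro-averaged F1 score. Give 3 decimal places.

0.676

Per-class F1 score (2·TP/(2·TP+FP+FN)):
  bearing: TP=30, FP=2+1+6=9, FN=4+7+13=24 → 60/93 = 0.6452
  gear: TP=18, FP=4+0+4=8, FN=2+4+3=9 → 36/53 = 0.6792
  misalign: TP=32, FP=7+4+5=16, FN=1+0+1=2 → 64/82 = 0.7805
  imbalance: TP=24, FP=13+3+1=17, FN=6+4+5=15 → 48/80 = 0.6000
Macro-F1 score = mean = (0.6452 + 0.6792 + 0.7805 + 0.6000) / 4 = 0.676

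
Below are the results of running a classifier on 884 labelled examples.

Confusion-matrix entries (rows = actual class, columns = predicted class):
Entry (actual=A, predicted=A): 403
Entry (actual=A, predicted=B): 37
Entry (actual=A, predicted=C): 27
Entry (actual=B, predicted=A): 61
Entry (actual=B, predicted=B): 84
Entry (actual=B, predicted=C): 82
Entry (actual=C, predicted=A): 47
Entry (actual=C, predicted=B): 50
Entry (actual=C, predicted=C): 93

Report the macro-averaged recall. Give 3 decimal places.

0.574

Per-class recall (TP/(TP+FN)):
  A: TP=403, FN=37+27=64 → 403/467 = 0.8630
  B: TP=84, FN=61+82=143 → 84/227 = 0.3700
  C: TP=93, FN=47+50=97 → 93/190 = 0.4895
Macro-recall = mean = (0.8630 + 0.3700 + 0.4895) / 3 = 0.574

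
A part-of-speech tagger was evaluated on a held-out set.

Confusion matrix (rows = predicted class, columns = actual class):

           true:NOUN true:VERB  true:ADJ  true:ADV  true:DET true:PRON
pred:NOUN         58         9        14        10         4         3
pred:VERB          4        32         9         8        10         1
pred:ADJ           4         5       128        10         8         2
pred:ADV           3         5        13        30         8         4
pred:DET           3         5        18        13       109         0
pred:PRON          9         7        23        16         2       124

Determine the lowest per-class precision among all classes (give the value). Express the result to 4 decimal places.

0.4762

Per-class precision (TP/(TP+FP)):
  NOUN: TP=58, FP=9+14+10+4+3=40 → 58/98 = 0.59184
  VERB: TP=32, FP=4+9+8+10+1=32 → 32/64 = 0.50000
  ADJ: TP=128, FP=4+5+10+8+2=29 → 128/157 = 0.81529
  ADV: TP=30, FP=3+5+13+8+4=33 → 30/63 = 0.47619
  DET: TP=109, FP=3+5+18+13+0=39 → 109/148 = 0.73649
  PRON: TP=124, FP=9+7+23+16+2=57 → 124/181 = 0.68508
Lowest is class 'ADV' with precision = 0.4762.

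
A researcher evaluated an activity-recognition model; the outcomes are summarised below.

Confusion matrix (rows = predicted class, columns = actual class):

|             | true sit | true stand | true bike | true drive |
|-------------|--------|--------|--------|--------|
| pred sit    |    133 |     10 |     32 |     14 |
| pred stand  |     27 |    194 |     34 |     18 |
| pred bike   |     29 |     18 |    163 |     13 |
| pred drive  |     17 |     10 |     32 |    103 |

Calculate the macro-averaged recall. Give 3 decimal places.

Per-class recall (TP/(TP+FN)):
  sit: TP=133, FN=27+29+17=73 → 133/206 = 0.6456
  stand: TP=194, FN=10+18+10=38 → 194/232 = 0.8362
  bike: TP=163, FN=32+34+32=98 → 163/261 = 0.6245
  drive: TP=103, FN=14+18+13=45 → 103/148 = 0.6959
Macro-recall = mean = (0.6456 + 0.8362 + 0.6245 + 0.6959) / 4 = 0.701

0.701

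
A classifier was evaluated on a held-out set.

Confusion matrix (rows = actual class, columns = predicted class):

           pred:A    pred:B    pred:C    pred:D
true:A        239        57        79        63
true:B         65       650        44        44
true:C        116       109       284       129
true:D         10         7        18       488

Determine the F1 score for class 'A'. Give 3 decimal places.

0.551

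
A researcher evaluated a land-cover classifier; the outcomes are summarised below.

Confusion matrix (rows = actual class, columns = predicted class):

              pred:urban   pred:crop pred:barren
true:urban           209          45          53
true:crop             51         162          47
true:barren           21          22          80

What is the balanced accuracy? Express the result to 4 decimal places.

0.6514

Balanced accuracy = mean of per-class recall.
  urban: recall = 209/307 = 0.68078
  crop: recall = 162/260 = 0.62308
  barren: recall = 80/123 = 0.65041
Mean = (0.68078 + 0.62308 + 0.65041) / 3 = 0.6514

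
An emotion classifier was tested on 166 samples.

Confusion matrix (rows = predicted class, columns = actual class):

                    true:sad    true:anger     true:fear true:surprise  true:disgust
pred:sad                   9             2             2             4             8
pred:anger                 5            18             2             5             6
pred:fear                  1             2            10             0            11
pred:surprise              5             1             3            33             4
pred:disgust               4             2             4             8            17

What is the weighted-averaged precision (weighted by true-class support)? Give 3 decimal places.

0.531

Per-class precision (TP/(TP+FP)):
  sad: TP=9, FP=2+2+4+8=16 → 9/25 = 0.3600
  anger: TP=18, FP=5+2+5+6=18 → 18/36 = 0.5000
  fear: TP=10, FP=1+2+0+11=14 → 10/24 = 0.4167
  surprise: TP=33, FP=5+1+3+4=13 → 33/46 = 0.7174
  disgust: TP=17, FP=4+2+4+8=18 → 17/35 = 0.4857
Weighted-precision = Σ (supportᵢ/N)·precisionᵢ with N=166: (24/166)·0.3600 + (25/166)·0.5000 + (21/166)·0.4167 + (50/166)·0.7174 + (46/166)·0.4857 = 0.531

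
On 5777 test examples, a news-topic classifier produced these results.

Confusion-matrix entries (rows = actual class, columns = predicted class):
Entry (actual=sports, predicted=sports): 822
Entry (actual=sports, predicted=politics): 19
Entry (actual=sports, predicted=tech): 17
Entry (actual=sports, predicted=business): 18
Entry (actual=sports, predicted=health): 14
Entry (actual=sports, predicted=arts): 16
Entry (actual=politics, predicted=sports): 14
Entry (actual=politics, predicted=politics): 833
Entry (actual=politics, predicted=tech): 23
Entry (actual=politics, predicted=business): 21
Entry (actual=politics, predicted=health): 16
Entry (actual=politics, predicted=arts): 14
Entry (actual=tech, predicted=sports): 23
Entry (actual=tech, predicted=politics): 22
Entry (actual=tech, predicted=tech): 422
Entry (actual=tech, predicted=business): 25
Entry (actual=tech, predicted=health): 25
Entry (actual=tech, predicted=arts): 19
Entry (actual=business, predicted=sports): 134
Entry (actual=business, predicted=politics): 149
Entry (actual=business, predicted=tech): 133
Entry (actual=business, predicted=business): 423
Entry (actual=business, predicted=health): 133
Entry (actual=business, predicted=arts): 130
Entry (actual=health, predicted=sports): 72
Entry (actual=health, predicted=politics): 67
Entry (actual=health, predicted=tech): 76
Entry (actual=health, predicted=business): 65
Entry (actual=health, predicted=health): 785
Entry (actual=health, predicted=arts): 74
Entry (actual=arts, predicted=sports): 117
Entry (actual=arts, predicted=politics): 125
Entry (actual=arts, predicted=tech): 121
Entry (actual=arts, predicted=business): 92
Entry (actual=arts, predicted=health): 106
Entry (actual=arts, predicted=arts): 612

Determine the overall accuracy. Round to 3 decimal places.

0.675

Accuracy = trace / total = (822+833+422+423+785+612=3897) / 5777 = 3897/5777 = 0.675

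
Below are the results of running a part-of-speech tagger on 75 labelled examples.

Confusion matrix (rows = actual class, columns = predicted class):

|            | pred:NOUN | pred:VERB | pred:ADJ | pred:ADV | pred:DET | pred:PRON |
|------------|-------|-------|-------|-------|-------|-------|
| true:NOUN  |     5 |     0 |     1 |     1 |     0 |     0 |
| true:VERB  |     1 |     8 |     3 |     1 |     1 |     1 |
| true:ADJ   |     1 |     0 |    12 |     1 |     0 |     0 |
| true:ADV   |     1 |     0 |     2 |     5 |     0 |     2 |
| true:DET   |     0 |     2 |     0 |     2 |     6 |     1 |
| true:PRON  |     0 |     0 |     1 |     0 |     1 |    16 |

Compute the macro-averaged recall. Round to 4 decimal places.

0.6732

Per-class recall (TP/(TP+FN)):
  NOUN: TP=5, FN=0+1+1+0+0=2 → 5/7 = 0.71429
  VERB: TP=8, FN=1+3+1+1+1=7 → 8/15 = 0.53333
  ADJ: TP=12, FN=1+0+1+0+0=2 → 12/14 = 0.85714
  ADV: TP=5, FN=1+0+2+0+2=5 → 5/10 = 0.50000
  DET: TP=6, FN=0+2+0+2+1=5 → 6/11 = 0.54545
  PRON: TP=16, FN=0+0+1+0+1=2 → 16/18 = 0.88889
Macro-recall = mean = (0.71429 + 0.53333 + 0.85714 + 0.50000 + 0.54545 + 0.88889) / 6 = 0.6732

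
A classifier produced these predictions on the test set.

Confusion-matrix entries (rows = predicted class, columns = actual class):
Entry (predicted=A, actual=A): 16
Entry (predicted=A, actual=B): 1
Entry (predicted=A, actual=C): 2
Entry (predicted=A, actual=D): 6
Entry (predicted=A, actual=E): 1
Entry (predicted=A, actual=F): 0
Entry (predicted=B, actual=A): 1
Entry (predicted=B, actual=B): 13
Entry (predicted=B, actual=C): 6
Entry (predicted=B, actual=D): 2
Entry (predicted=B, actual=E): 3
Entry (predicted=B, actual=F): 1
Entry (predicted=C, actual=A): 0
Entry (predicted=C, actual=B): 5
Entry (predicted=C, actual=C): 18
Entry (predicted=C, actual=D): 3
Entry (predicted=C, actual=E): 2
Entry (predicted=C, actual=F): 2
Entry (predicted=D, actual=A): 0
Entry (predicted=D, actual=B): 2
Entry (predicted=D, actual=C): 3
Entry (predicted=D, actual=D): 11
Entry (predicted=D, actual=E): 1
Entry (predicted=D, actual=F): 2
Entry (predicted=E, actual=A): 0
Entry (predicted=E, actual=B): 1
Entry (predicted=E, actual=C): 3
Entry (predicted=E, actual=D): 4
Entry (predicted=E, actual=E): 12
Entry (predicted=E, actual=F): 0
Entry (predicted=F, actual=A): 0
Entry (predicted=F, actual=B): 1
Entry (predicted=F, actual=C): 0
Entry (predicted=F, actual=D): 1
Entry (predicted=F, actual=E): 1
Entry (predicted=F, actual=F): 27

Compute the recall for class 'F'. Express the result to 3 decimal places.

Treat 'F' as positive and all other classes as negative.
recall = TP/(TP+FN).
F: TP=27, FN=0+1+2+2+0=5 → 27/32 = 0.8438

0.844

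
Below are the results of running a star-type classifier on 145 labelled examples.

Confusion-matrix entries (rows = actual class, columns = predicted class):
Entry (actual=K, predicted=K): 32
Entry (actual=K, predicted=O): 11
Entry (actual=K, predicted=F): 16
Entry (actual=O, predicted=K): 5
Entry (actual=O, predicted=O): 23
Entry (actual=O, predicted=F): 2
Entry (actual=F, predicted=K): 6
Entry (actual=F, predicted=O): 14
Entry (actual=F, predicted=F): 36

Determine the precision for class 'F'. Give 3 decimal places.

One-vs-rest for 'F': TP = diagonal; FP = other classes predicted 'F'; FN = 'F' predicted as other.
precision = TP/(TP+FP).
F: TP=36, FP=16+2=18 → 36/54 = 0.6667

0.667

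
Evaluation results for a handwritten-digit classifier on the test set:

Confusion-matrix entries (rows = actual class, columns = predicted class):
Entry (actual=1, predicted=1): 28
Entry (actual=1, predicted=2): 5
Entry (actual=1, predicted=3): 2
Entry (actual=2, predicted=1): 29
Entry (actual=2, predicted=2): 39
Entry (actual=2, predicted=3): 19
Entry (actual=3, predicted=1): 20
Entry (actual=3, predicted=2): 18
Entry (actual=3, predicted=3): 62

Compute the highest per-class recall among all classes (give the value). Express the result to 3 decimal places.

Per-class recall (TP/(TP+FN)):
  1: TP=28, FN=5+2=7 → 28/35 = 0.8000
  2: TP=39, FN=29+19=48 → 39/87 = 0.4483
  3: TP=62, FN=20+18=38 → 62/100 = 0.6200
Highest is class '1' with recall = 0.800.

0.800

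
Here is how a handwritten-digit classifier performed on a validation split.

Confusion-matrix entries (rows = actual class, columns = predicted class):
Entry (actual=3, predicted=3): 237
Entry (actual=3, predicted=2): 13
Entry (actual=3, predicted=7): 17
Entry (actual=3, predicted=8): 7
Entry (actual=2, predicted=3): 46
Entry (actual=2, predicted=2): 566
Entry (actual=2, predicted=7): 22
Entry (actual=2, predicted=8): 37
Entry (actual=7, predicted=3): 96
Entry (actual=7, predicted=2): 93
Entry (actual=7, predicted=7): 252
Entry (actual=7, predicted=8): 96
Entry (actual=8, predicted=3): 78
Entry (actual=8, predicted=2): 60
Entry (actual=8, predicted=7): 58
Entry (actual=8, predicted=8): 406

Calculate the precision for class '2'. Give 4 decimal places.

One-vs-rest for '2': TP = diagonal; FP = other classes predicted '2'; FN = '2' predicted as other.
precision = TP/(TP+FP).
2: TP=566, FP=13+93+60=166 → 566/732 = 0.77322

0.7732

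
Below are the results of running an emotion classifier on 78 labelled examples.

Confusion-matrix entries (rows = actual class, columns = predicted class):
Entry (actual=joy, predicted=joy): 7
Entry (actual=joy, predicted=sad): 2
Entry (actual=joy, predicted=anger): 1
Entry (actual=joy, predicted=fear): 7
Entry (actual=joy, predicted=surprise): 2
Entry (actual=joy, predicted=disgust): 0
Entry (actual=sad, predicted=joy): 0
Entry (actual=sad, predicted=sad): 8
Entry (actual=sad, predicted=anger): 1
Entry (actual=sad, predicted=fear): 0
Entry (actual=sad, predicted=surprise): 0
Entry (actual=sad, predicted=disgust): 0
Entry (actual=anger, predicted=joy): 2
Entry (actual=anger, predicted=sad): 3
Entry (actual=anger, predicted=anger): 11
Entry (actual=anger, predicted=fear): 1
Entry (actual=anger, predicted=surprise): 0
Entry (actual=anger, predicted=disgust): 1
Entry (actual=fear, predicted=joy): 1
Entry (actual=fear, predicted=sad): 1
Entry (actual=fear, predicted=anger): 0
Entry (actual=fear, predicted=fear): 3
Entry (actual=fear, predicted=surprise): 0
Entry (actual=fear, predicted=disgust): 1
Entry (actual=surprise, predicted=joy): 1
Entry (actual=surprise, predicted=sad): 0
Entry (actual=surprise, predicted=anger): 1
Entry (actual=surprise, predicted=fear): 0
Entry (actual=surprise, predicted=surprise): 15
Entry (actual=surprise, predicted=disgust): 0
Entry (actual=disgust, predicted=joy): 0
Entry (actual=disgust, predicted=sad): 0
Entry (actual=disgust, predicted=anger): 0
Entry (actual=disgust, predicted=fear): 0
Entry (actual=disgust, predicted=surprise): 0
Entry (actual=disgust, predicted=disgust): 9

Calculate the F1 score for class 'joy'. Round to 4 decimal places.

0.4667

F1 score = 2·TP/(2·TP+FP+FN).
joy: TP=7, FP=0+2+1+1+0=4, FN=2+1+7+2+0=12 → 14/30 = 0.46667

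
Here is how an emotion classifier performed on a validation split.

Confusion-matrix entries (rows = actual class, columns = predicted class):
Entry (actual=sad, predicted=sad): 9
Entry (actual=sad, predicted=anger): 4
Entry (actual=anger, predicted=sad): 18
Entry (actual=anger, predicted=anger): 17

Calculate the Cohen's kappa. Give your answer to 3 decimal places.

0.133

Observed agreement pₒ = trace/N = 26/48 = 0.5417
Expected agreement pₑ = Σ (rowᵢ·colᵢ)/N² = (13·27 + 35·21)/48² = 0.4714
κ = (pₒ − pₑ)/(1 − pₑ) = (0.5417 − 0.4714)/(1 − 0.4714) = 0.133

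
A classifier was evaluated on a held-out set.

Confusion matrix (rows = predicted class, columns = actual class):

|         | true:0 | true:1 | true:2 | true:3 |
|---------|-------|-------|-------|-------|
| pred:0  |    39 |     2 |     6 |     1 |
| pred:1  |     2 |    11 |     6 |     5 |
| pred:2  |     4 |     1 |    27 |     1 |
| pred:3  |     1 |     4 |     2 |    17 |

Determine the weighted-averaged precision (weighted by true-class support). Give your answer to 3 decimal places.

0.746

Per-class precision (TP/(TP+FP)):
  0: TP=39, FP=2+6+1=9 → 39/48 = 0.8125
  1: TP=11, FP=2+6+5=13 → 11/24 = 0.4583
  2: TP=27, FP=4+1+1=6 → 27/33 = 0.8182
  3: TP=17, FP=1+4+2=7 → 17/24 = 0.7083
Weighted-precision = Σ (supportᵢ/N)·precisionᵢ with N=129: (46/129)·0.8125 + (18/129)·0.4583 + (41/129)·0.8182 + (24/129)·0.7083 = 0.746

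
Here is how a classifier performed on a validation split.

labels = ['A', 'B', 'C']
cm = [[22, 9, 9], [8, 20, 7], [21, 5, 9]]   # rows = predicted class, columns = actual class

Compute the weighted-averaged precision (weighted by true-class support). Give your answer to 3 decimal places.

Per-class precision (TP/(TP+FP)):
  A: TP=22, FP=9+9=18 → 22/40 = 0.5500
  B: TP=20, FP=8+7=15 → 20/35 = 0.5714
  C: TP=9, FP=21+5=26 → 9/35 = 0.2571
Weighted-precision = Σ (supportᵢ/N)·precisionᵢ with N=110: (51/110)·0.5500 + (34/110)·0.5714 + (25/110)·0.2571 = 0.490

0.490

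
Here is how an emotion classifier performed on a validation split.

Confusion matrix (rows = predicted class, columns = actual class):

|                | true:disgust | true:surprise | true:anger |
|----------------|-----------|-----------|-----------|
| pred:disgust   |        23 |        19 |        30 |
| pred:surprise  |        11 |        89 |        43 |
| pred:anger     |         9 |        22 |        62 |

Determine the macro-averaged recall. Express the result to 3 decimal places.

Per-class recall (TP/(TP+FN)):
  disgust: TP=23, FN=11+9=20 → 23/43 = 0.5349
  surprise: TP=89, FN=19+22=41 → 89/130 = 0.6846
  anger: TP=62, FN=30+43=73 → 62/135 = 0.4593
Macro-recall = mean = (0.5349 + 0.6846 + 0.4593) / 3 = 0.560

0.560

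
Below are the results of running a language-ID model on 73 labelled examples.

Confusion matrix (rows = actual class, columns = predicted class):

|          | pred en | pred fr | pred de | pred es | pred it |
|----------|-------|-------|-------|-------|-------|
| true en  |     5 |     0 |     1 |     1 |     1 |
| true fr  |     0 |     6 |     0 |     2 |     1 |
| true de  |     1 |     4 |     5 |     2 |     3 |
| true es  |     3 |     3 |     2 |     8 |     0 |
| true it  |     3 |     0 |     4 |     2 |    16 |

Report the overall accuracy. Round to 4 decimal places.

Accuracy = trace / total = (5+6+5+8+16=40) / 73 = 40/73 = 0.5479

0.5479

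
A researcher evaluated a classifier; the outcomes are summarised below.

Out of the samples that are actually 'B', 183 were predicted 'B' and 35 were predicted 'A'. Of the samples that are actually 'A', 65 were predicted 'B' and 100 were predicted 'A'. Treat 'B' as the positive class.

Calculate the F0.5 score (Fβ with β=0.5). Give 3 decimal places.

0.756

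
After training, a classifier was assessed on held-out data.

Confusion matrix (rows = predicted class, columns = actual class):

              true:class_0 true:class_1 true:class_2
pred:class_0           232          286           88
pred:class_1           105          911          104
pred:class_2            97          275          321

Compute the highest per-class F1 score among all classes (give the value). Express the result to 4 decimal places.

Per-class F1 score (2·TP/(2·TP+FP+FN)):
  class_0: TP=232, FP=286+88=374, FN=105+97=202 → 464/1040 = 0.44615
  class_1: TP=911, FP=105+104=209, FN=286+275=561 → 1822/2592 = 0.70293
  class_2: TP=321, FP=97+275=372, FN=88+104=192 → 642/1206 = 0.53234
Highest is class 'class_1' with F1 score = 0.7029.

0.7029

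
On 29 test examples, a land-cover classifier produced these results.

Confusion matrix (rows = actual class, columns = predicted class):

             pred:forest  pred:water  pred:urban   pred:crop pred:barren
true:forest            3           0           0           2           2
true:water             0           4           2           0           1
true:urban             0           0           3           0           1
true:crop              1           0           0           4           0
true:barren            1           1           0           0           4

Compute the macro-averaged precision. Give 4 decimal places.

Per-class precision (TP/(TP+FP)):
  forest: TP=3, FP=0+0+1+1=2 → 3/5 = 0.60000
  water: TP=4, FP=0+0+0+1=1 → 4/5 = 0.80000
  urban: TP=3, FP=0+2+0+0=2 → 3/5 = 0.60000
  crop: TP=4, FP=2+0+0+0=2 → 4/6 = 0.66667
  barren: TP=4, FP=2+1+1+0=4 → 4/8 = 0.50000
Macro-precision = mean = (0.60000 + 0.80000 + 0.60000 + 0.66667 + 0.50000) / 5 = 0.6333

0.6333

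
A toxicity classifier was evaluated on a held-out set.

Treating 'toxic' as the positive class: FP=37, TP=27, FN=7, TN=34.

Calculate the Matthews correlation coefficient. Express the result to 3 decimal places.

0.262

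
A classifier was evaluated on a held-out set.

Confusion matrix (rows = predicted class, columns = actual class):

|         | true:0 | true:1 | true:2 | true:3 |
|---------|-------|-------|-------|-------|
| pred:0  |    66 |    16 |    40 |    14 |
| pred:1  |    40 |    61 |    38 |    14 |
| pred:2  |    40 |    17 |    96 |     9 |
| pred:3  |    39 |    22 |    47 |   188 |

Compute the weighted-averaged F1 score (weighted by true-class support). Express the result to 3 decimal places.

0.538

Per-class F1 score (2·TP/(2·TP+FP+FN)):
  0: TP=66, FP=16+40+14=70, FN=40+40+39=119 → 132/321 = 0.4112
  1: TP=61, FP=40+38+14=92, FN=16+17+22=55 → 122/269 = 0.4535
  2: TP=96, FP=40+17+9=66, FN=40+38+47=125 → 192/383 = 0.5013
  3: TP=188, FP=39+22+47=108, FN=14+14+9=37 → 376/521 = 0.7217
Weighted-F1 score = Σ (supportᵢ/N)·F1 scoreᵢ with N=747: (185/747)·0.4112 + (116/747)·0.4535 + (221/747)·0.5013 + (225/747)·0.7217 = 0.538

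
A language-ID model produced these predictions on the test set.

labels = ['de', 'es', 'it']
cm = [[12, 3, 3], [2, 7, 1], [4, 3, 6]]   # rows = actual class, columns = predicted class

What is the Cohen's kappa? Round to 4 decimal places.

Observed agreement pₒ = trace/N = 25/41 = 0.60976
Expected agreement pₑ = Σ (rowᵢ·colᵢ)/N² = (18·18 + 10·13 + 13·10)/41² = 0.34741
κ = (pₒ − pₑ)/(1 − pₑ) = (0.60976 − 0.34741)/(1 − 0.34741) = 0.4020

0.4020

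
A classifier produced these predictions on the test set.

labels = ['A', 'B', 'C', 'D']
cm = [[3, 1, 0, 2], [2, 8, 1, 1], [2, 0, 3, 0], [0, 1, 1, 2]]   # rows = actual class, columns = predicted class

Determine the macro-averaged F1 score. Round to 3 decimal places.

0.558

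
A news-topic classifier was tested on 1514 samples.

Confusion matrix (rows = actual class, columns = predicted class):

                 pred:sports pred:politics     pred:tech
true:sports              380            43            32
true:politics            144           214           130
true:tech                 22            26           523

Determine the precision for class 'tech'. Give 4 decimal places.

0.7635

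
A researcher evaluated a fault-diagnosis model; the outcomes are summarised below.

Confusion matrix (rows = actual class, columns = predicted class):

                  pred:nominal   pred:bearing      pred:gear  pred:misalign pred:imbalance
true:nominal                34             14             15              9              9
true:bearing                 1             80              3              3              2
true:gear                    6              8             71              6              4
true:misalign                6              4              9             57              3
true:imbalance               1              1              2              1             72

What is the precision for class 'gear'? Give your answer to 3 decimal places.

0.710

precision = TP/(TP+FP).
gear: TP=71, FP=15+3+9+2=29 → 71/100 = 0.7100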